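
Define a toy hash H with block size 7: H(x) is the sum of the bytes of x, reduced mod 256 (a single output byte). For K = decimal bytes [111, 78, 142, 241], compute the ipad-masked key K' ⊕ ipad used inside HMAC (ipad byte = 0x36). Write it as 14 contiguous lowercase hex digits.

Key decimal bytes [111, 78, 142, 241] = 6f 4e 8e f1 is 4 bytes ≤ B = 7; zero-pad to 7 bytes: K' = 6f 4e 8e f1 00 00 00.
XOR each byte with 0x36: 6f⊕36=59, 4e⊕36=78, 8e⊕36=b8, f1⊕36=c7, 00⊕36=36, 00⊕36=36, 00⊕36=36.

5978b8c7363636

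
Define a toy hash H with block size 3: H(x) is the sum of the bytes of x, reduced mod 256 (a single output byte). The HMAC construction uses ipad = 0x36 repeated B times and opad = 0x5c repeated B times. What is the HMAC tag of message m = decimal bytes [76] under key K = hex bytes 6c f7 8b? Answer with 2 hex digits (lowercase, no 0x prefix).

Key hex bytes 6c f7 8b is exactly B = 3 bytes: K' = 6c f7 8b.
K' ⊕ ipad = 5a c1 bd.  K' ⊕ opad = 30 ab d7.
Inner input = (K'⊕ipad) ∥ m = 5a c1 bd ∥ 4c.
Inner hash: sum = 90+193+189+76 = 548; mod 256 = 36 → 24.
Outer input = (K'⊕opad) ∥ inner = 30 ab d7 ∥ 24.
Outer hash (tag): sum = 48+171+215+36 = 470; mod 256 = 214 → d6.

d6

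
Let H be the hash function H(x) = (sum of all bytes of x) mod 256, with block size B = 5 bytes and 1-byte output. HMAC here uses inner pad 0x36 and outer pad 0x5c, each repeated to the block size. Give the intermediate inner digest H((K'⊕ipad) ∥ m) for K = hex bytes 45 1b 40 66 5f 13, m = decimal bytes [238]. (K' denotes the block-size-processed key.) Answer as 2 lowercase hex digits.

Key hex bytes 45 1b 40 66 5f 13 is 6 bytes > B = 5, so hash it first: H(key) = 78, then zero-pad to 5 bytes: K' = 78 00 00 00 00.
K' ⊕ ipad = 4e 36 36 36 36.
Inner input = 4e 36 36 36 36 ∥ ee.
Inner hash: sum = 78+54+54+54+54+238 = 532; mod 256 = 20 → 14.

14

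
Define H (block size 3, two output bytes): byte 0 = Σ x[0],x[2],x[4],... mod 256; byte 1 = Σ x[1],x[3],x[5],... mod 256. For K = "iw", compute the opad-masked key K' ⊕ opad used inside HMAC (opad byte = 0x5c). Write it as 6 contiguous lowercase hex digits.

Key "iw" = 69 77 is 2 bytes ≤ B = 3; zero-pad to 3 bytes: K' = 69 77 00.
XOR each byte with 0x5c: 69⊕5c=35, 77⊕5c=2b, 00⊕5c=5c.

352b5c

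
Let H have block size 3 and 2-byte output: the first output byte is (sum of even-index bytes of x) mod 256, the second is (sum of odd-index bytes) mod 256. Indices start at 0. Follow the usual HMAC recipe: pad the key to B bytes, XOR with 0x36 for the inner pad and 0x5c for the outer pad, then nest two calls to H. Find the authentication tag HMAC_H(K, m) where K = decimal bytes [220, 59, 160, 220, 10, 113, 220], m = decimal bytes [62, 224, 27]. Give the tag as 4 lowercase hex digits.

b13e

Key decimal bytes [220, 59, 160, 220, 10, 113, 220] = dc 3b a0 dc 0a 71 dc is 7 bytes > B = 3, so hash it first: H(key) = 62 88, then zero-pad to 3 bytes: K' = 62 88 00.
K' ⊕ ipad = 54 be 36.  K' ⊕ opad = 3e d4 5c.
Inner input = (K'⊕ipad) ∥ m = 54 be 36 ∥ 3e e0 1b.
Inner hash: even-index sum = 362 mod 256 = 106; odd-index sum = 279 mod 256 = 23 → 6a 17.
Outer input = (K'⊕opad) ∥ inner = 3e d4 5c ∥ 6a 17.
Outer hash (tag): even-index sum = 177 mod 256 = 177; odd-index sum = 318 mod 256 = 62 → b1 3e.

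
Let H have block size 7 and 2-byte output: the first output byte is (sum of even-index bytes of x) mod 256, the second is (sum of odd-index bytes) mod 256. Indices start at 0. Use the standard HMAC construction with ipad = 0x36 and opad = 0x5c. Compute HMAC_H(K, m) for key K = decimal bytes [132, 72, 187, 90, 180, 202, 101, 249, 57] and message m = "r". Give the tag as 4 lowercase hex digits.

Key decimal bytes [132, 72, 187, 90, 180, 202, 101, 249, 57] = 84 48 bb 5a b4 ca 65 f9 39 is 9 bytes > B = 7, so hash it first: H(key) = 91 65, then zero-pad to 7 bytes: K' = 91 65 00 00 00 00 00.
K' ⊕ ipad = a7 53 36 36 36 36 36.  K' ⊕ opad = cd 39 5c 5c 5c 5c 5c.
Inner input = (K'⊕ipad) ∥ m = a7 53 36 36 36 36 36 ∥ 72.
Inner hash: even-index sum = 329 mod 256 = 73; odd-index sum = 305 mod 256 = 49 → 49 31.
Outer input = (K'⊕opad) ∥ inner = cd 39 5c 5c 5c 5c 5c ∥ 49 31.
Outer hash (tag): even-index sum = 530 mod 256 = 18; odd-index sum = 314 mod 256 = 58 → 12 3a.

123a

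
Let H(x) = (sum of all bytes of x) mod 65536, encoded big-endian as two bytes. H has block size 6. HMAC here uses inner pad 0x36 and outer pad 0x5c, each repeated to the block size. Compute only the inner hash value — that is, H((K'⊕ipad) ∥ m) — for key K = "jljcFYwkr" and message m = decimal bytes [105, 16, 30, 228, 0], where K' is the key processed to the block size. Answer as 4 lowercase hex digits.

Key "jljcFYwkr" = 6a 6c 6a 63 46 59 77 6b 72 is 9 bytes > B = 6, so hash it first: H(key) = 03 96, then zero-pad to 6 bytes: K' = 03 96 00 00 00 00.
K' ⊕ ipad = 35 a0 36 36 36 36.
Inner input = 35 a0 36 36 36 36 ∥ 69 10 1e e4 00.
Inner hash: sum = 53+160+54+54+54+54+105+16+30+228+0 = 808 → 03 28.

0328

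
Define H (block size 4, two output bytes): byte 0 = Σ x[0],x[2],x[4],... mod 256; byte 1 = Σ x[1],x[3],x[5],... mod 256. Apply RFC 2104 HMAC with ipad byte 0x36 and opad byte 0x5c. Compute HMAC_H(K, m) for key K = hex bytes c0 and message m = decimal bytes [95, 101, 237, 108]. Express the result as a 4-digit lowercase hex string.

70f5

Key hex bytes c0 is 1 byte ≤ B = 4; zero-pad to 4 bytes: K' = c0 00 00 00.
K' ⊕ ipad = f6 36 36 36.  K' ⊕ opad = 9c 5c 5c 5c.
Inner input = (K'⊕ipad) ∥ m = f6 36 36 36 ∥ 5f 65 ed 6c.
Inner hash: even-index sum = 632 mod 256 = 120; odd-index sum = 317 mod 256 = 61 → 78 3d.
Outer input = (K'⊕opad) ∥ inner = 9c 5c 5c 5c ∥ 78 3d.
Outer hash (tag): even-index sum = 368 mod 256 = 112; odd-index sum = 245 mod 256 = 245 → 70 f5.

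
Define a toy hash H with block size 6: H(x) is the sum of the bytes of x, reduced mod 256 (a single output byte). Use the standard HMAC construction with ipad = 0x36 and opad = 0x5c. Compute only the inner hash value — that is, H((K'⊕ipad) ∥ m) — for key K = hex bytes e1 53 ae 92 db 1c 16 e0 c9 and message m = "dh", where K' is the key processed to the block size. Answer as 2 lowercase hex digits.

Key hex bytes e1 53 ae 92 db 1c 16 e0 c9 is 9 bytes > B = 6, so hash it first: H(key) = 2a, then zero-pad to 6 bytes: K' = 2a 00 00 00 00 00.
K' ⊕ ipad = 1c 36 36 36 36 36.
Inner input = 1c 36 36 36 36 36 ∥ 64 68.
Inner hash: sum = 28+54+54+54+54+54+100+104 = 502; mod 256 = 246 → f6.

f6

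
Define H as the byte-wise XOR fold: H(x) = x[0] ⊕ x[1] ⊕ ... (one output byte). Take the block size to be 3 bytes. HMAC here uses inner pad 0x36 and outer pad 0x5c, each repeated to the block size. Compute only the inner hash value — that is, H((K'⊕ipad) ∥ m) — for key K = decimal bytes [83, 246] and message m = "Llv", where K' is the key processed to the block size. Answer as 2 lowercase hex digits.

Key decimal bytes [83, 246] = 53 f6 is 2 bytes ≤ B = 3; zero-pad to 3 bytes: K' = 53 f6 00.
K' ⊕ ipad = 65 c0 36.
Inner input = 65 c0 36 ∥ 4c 6c 76.
Inner hash: XOR 65⊕c0⊕36⊕4c⊕6c⊕76 = c5.

c5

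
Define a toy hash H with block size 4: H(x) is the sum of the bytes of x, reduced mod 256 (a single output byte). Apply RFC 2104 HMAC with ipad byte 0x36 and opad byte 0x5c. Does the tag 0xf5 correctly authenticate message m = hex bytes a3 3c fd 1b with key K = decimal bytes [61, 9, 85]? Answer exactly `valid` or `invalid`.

Key decimal bytes [61, 9, 85] = 3d 09 55 is 3 bytes ≤ B = 4; zero-pad to 4 bytes: K' = 3d 09 55 00.
K' ⊕ ipad = 0b 3f 63 36; K' ⊕ opad = 61 55 09 5c.
Inner hash: sum = 11+63+99+54+163+60+253+27 = 730; mod 256 = 218 → da.
Outer hash (recomputed tag): sum = 97+85+9+92+218 = 501; mod 256 = 245 → f5.
Recomputed tag = f5; claimed = f5 → match.

valid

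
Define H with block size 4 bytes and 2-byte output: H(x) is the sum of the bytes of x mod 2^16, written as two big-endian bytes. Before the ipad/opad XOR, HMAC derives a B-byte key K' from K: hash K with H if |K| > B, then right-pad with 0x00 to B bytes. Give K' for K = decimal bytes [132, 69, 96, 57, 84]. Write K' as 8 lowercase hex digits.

|K| = 5 > B = 4, so first hash the key.
H(K): sum = 132+69+96+57+84 = 438 → 01 b6.
Zero-pad H(K) = 01 b6 to 4 bytes: K' = 01 b6 00 00.

01b60000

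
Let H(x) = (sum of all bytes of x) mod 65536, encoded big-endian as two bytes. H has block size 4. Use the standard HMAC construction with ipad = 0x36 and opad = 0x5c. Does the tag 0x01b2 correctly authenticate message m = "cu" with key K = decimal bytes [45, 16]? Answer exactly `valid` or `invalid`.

Key decimal bytes [45, 16] = 2d 10 is 2 bytes ≤ B = 4; zero-pad to 4 bytes: K' = 2d 10 00 00.
K' ⊕ ipad = 1b 26 36 36; K' ⊕ opad = 71 4c 5c 5c.
Inner hash: sum = 27+38+54+54+99+117 = 389 → 01 85.
Outer hash (recomputed tag): sum = 113+76+92+92+1+133 = 507 → 01 fb.
Recomputed tag = 01fb; claimed = 01b2 → mismatch.

invalid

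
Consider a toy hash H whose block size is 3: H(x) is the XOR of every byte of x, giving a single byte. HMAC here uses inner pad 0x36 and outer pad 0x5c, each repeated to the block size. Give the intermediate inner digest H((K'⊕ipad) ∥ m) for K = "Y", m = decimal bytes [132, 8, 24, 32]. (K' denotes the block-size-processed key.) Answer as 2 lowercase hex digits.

Key "Y" = 59 is 1 byte ≤ B = 3; zero-pad to 3 bytes: K' = 59 00 00.
K' ⊕ ipad = 6f 36 36.
Inner input = 6f 36 36 ∥ 84 08 18 20.
Inner hash: XOR 6f⊕36⊕36⊕84⊕08⊕18⊕20 = db.

db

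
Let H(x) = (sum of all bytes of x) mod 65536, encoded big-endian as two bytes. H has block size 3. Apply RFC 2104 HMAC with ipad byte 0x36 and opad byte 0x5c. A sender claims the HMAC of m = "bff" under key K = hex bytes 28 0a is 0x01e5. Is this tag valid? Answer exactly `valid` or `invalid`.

Key hex bytes 28 0a is 2 bytes ≤ B = 3; zero-pad to 3 bytes: K' = 28 0a 00.
K' ⊕ ipad = 1e 3c 36; K' ⊕ opad = 74 56 5c.
Inner hash: sum = 30+60+54+98+102+102 = 446 → 01 be.
Outer hash (recomputed tag): sum = 116+86+92+1+190 = 485 → 01 e5.
Recomputed tag = 01e5; claimed = 01e5 → match.

valid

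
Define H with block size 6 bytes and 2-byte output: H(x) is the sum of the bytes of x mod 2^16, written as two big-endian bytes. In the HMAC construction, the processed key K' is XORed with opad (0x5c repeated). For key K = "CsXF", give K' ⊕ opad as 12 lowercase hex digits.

Key "CsXF" = 43 73 58 46 is 4 bytes ≤ B = 6; zero-pad to 6 bytes: K' = 43 73 58 46 00 00.
XOR each byte with 0x5c: 43⊕5c=1f, 73⊕5c=2f, 58⊕5c=04, 46⊕5c=1a, 00⊕5c=5c, 00⊕5c=5c.

1f2f041a5c5c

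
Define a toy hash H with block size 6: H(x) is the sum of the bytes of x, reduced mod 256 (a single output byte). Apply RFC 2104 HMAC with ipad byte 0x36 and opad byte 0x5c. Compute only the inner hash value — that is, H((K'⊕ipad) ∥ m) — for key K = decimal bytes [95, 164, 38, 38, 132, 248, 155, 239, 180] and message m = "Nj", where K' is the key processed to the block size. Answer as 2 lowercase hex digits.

Key decimal bytes [95, 164, 38, 38, 132, 248, 155, 239, 180] = 5f a4 26 26 84 f8 9b ef b4 is 9 bytes > B = 6, so hash it first: H(key) = 09, then zero-pad to 6 bytes: K' = 09 00 00 00 00 00.
K' ⊕ ipad = 3f 36 36 36 36 36.
Inner input = 3f 36 36 36 36 36 ∥ 4e 6a.
Inner hash: sum = 63+54+54+54+54+54+78+106 = 517; mod 256 = 5 → 05.

05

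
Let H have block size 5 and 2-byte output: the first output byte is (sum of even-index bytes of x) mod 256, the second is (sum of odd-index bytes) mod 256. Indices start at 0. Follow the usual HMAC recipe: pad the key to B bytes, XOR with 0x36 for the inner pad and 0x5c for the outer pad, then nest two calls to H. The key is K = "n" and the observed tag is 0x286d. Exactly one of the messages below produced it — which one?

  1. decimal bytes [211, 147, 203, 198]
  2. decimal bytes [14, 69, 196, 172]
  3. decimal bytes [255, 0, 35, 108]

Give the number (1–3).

Key "n" = 6e is 1 byte ≤ B = 5; zero-pad to 5 bytes: K' = 6e 00 00 00 00.
K' ⊕ ipad = 58 36 36 36 36; K' ⊕ opad = 32 5c 5c 5c 5c.
m1: inner = H(58 36 36 36 36 d3 93 cb c6) = 1d 0a; tag = H(32 5c 5c 5c 5c 1d 0a) = f4d5
m2: inner = H(58 36 36 36 36 0e 45 c4 ac) = b5 3e; tag = H(32 5c 5c 5c 5c b5 3e) = 286d ← matches
m3: inner = H(58 36 36 36 36 ff 00 23 6c) = 30 8e; tag = H(32 5c 5c 5c 5c 30 8e) = 78e8

2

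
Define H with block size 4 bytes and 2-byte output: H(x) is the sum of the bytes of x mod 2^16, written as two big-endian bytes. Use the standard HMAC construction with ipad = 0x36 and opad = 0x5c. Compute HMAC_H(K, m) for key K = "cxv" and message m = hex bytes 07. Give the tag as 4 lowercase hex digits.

010a

Key "cxv" = 63 78 76 is 3 bytes ≤ B = 4; zero-pad to 4 bytes: K' = 63 78 76 00.
K' ⊕ ipad = 55 4e 40 36.  K' ⊕ opad = 3f 24 2a 5c.
Inner input = (K'⊕ipad) ∥ m = 55 4e 40 36 ∥ 07.
Inner hash: sum = 85+78+64+54+7 = 288 → 01 20.
Outer input = (K'⊕opad) ∥ inner = 3f 24 2a 5c ∥ 01 20.
Outer hash (tag): sum = 63+36+42+92+1+32 = 266 → 01 0a.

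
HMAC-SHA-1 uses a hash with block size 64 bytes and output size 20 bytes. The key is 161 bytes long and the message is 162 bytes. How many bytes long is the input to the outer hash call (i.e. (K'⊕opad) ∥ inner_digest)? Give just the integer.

Key is 161 > 64 bytes, so it is hashed to 20 bytes then zero-padded to 64: |K'| = 64.
Outer input = (K'⊕opad) ∥ H(inner) → 64 + 20 = 84 bytes.

84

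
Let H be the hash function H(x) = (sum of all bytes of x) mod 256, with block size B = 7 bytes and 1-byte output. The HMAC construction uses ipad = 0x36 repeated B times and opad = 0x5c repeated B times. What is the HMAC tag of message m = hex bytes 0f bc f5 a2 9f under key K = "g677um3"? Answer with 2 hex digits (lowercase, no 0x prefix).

Key "g677um3" = 67 36 37 37 75 6d 33 is exactly B = 7 bytes: K' = 67 36 37 37 75 6d 33.
K' ⊕ ipad = 51 00 01 01 43 5b 05.  K' ⊕ opad = 3b 6a 6b 6b 29 31 6f.
Inner input = (K'⊕ipad) ∥ m = 51 00 01 01 43 5b 05 ∥ 0f bc f5 a2 9f.
Inner hash: sum = 81+0+1+1+67+91+5+15+188+245+162+159 = 1015; mod 256 = 247 → f7.
Outer input = (K'⊕opad) ∥ inner = 3b 6a 6b 6b 29 31 6f ∥ f7.
Outer hash (tag): sum = 59+106+107+107+41+49+111+247 = 827; mod 256 = 59 → 3b.

3b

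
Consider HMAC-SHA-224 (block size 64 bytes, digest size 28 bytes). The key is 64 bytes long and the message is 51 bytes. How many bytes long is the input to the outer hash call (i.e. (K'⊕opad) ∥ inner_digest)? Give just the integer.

Key is 64 ≤ 64 bytes, zero-padded: |K'| = 64.
Outer input = (K'⊕opad) ∥ H(inner) → 64 + 28 = 92 bytes.

92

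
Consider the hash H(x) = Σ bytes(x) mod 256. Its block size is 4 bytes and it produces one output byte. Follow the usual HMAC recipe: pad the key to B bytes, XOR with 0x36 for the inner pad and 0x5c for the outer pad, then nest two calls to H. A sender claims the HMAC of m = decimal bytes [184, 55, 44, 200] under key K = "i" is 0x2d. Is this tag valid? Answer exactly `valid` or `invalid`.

Key "i" = 69 is 1 byte ≤ B = 4; zero-pad to 4 bytes: K' = 69 00 00 00.
K' ⊕ ipad = 5f 36 36 36; K' ⊕ opad = 35 5c 5c 5c.
Inner hash: sum = 95+54+54+54+184+55+44+200 = 740; mod 256 = 228 → e4.
Outer hash (recomputed tag): sum = 53+92+92+92+228 = 557; mod 256 = 45 → 2d.
Recomputed tag = 2d; claimed = 2d → match.

valid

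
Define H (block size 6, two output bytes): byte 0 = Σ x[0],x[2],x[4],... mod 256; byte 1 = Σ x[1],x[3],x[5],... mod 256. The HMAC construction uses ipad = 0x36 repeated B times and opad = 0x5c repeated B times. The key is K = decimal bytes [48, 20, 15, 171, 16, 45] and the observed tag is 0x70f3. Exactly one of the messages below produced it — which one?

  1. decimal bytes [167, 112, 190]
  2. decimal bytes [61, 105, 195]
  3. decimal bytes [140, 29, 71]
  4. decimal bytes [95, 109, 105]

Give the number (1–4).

2

Key decimal bytes [48, 20, 15, 171, 16, 45] = 30 14 0f ab 10 2d is exactly B = 6 bytes: K' = 30 14 0f ab 10 2d.
K' ⊕ ipad = 06 22 39 9d 26 1b; K' ⊕ opad = 6c 48 53 f7 4c 71.
m1: inner = H(06 22 39 9d 26 1b a7 70 be) = ca 4a; tag = H(6c 48 53 f7 4c 71 ca 4a) = d5fa
m2: inner = H(06 22 39 9d 26 1b 3d 69 c3) = 65 43; tag = H(6c 48 53 f7 4c 71 65 43) = 70f3 ← matches
m3: inner = H(06 22 39 9d 26 1b 8c 1d 47) = 38 f7; tag = H(6c 48 53 f7 4c 71 38 f7) = 43a7
m4: inner = H(06 22 39 9d 26 1b 5f 6d 69) = 2d 47; tag = H(6c 48 53 f7 4c 71 2d 47) = 38f7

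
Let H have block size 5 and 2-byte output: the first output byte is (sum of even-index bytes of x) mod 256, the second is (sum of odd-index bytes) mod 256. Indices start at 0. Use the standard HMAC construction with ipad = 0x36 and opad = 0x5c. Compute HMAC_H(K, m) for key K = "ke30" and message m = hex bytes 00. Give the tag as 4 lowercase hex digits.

Key "ke30" = 6b 65 33 30 is 4 bytes ≤ B = 5; zero-pad to 5 bytes: K' = 6b 65 33 30 00.
K' ⊕ ipad = 5d 53 05 06 36.  K' ⊕ opad = 37 39 6f 6c 5c.
Inner input = (K'⊕ipad) ∥ m = 5d 53 05 06 36 ∥ 00.
Inner hash: even-index sum = 152 mod 256 = 152; odd-index sum = 89 mod 256 = 89 → 98 59.
Outer input = (K'⊕opad) ∥ inner = 37 39 6f 6c 5c ∥ 98 59.
Outer hash (tag): even-index sum = 347 mod 256 = 91; odd-index sum = 317 mod 256 = 61 → 5b 3d.

5b3d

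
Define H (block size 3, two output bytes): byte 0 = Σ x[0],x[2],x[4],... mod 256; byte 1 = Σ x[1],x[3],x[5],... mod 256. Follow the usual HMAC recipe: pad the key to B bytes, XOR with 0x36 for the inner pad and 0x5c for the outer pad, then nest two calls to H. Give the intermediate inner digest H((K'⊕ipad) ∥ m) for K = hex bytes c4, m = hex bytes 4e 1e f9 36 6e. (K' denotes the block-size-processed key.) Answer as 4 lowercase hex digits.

Key hex bytes c4 is 1 byte ≤ B = 3; zero-pad to 3 bytes: K' = c4 00 00.
K' ⊕ ipad = f2 36 36.
Inner input = f2 36 36 ∥ 4e 1e f9 36 6e.
Inner hash: even-index sum = 380 mod 256 = 124; odd-index sum = 491 mod 256 = 235 → 7c eb.

7ceb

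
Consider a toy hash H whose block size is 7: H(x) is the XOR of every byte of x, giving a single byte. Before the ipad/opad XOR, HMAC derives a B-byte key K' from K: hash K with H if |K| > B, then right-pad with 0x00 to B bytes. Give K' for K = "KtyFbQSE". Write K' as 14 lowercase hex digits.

|K| = 8 > B = 7, so first hash the key.
H(K): XOR 4b⊕74⊕79⊕46⊕62⊕51⊕53⊕45 = 25.
Zero-pad H(K) = 25 to 7 bytes: K' = 25 00 00 00 00 00 00.

25000000000000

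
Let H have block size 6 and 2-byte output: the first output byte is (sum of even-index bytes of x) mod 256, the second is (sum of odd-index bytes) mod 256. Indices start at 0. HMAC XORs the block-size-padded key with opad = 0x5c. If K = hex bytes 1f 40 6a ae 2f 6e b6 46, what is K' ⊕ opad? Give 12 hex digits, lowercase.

Key hex bytes 1f 40 6a ae 2f 6e b6 46 is 8 bytes > B = 6, so hash it first: H(key) = 6e a2, then zero-pad to 6 bytes: K' = 6e a2 00 00 00 00.
XOR each byte with 0x5c: 6e⊕5c=32, a2⊕5c=fe, 00⊕5c=5c, 00⊕5c=5c, 00⊕5c=5c, 00⊕5c=5c.

32fe5c5c5c5c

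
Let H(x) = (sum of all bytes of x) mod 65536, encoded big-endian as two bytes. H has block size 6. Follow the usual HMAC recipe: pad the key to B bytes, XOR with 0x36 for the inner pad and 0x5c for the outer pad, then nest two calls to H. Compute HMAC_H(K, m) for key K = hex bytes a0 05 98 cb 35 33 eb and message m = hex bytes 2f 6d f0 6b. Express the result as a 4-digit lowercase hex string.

Key hex bytes a0 05 98 cb 35 33 eb is 7 bytes > B = 6, so hash it first: H(key) = 03 5b, then zero-pad to 6 bytes: K' = 03 5b 00 00 00 00.
K' ⊕ ipad = 35 6d 36 36 36 36.  K' ⊕ opad = 5f 07 5c 5c 5c 5c.
Inner input = (K'⊕ipad) ∥ m = 35 6d 36 36 36 36 ∥ 2f 6d f0 6b.
Inner hash: sum = 53+109+54+54+54+54+47+109+240+107 = 881 → 03 71.
Outer input = (K'⊕opad) ∥ inner = 5f 07 5c 5c 5c 5c ∥ 03 71.
Outer hash (tag): sum = 95+7+92+92+92+92+3+113 = 586 → 02 4a.

024a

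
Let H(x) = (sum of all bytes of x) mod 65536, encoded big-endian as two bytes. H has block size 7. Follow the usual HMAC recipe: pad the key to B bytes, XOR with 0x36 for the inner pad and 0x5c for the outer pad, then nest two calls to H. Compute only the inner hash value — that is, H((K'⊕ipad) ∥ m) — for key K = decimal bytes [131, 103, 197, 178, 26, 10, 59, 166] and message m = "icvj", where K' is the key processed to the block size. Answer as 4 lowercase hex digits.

033f

Key decimal bytes [131, 103, 197, 178, 26, 10, 59, 166] = 83 67 c5 b2 1a 0a 3b a6 is 8 bytes > B = 7, so hash it first: H(key) = 03 66, then zero-pad to 7 bytes: K' = 03 66 00 00 00 00 00.
K' ⊕ ipad = 35 50 36 36 36 36 36.
Inner input = 35 50 36 36 36 36 36 ∥ 69 63 76 6a.
Inner hash: sum = 53+80+54+54+54+54+54+105+99+118+106 = 831 → 03 3f.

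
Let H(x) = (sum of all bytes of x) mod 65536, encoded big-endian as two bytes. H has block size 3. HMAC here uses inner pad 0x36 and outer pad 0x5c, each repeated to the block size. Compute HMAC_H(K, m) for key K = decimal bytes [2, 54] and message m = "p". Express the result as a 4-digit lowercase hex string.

01fe

Key decimal bytes [2, 54] = 02 36 is 2 bytes ≤ B = 3; zero-pad to 3 bytes: K' = 02 36 00.
K' ⊕ ipad = 34 00 36.  K' ⊕ opad = 5e 6a 5c.
Inner input = (K'⊕ipad) ∥ m = 34 00 36 ∥ 70.
Inner hash: sum = 52+0+54+112 = 218 → 00 da.
Outer input = (K'⊕opad) ∥ inner = 5e 6a 5c ∥ 00 da.
Outer hash (tag): sum = 94+106+92+0+218 = 510 → 01 fe.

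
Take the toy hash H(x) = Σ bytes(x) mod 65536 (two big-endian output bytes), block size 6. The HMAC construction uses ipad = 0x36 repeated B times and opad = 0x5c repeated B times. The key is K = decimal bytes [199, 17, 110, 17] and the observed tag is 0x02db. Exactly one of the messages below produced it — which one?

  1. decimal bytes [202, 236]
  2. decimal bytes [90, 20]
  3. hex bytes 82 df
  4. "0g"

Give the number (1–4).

1

Key decimal bytes [199, 17, 110, 17] = c7 11 6e 11 is 4 bytes ≤ B = 6; zero-pad to 6 bytes: K' = c7 11 6e 11 00 00.
K' ⊕ ipad = f1 27 58 27 36 36; K' ⊕ opad = 9b 4d 32 4d 5c 5c.
m1: inner = H(f1 27 58 27 36 36 ca ec) = 03 b9; tag = H(9b 4d 32 4d 5c 5c 03 b9) = 02db ← matches
m2: inner = H(f1 27 58 27 36 36 5a 14) = 02 71; tag = H(9b 4d 32 4d 5c 5c 02 71) = 0292
m3: inner = H(f1 27 58 27 36 36 82 df) = 03 64; tag = H(9b 4d 32 4d 5c 5c 03 64) = 0286
m4: inner = H(f1 27 58 27 36 36 30 67) = 02 9a; tag = H(9b 4d 32 4d 5c 5c 02 9a) = 02bb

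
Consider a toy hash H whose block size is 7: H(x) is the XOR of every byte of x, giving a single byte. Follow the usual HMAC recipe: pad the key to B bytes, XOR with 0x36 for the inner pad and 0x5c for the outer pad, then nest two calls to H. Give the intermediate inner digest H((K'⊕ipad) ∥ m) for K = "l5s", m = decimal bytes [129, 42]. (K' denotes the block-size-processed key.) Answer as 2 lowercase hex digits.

Key "l5s" = 6c 35 73 is 3 bytes ≤ B = 7; zero-pad to 7 bytes: K' = 6c 35 73 00 00 00 00.
K' ⊕ ipad = 5a 03 45 36 36 36 36.
Inner input = 5a 03 45 36 36 36 36 ∥ 81 2a.
Inner hash: XOR 5a⊕03⊕45⊕36⊕36⊕36⊕36⊕81⊕2a = b7.

b7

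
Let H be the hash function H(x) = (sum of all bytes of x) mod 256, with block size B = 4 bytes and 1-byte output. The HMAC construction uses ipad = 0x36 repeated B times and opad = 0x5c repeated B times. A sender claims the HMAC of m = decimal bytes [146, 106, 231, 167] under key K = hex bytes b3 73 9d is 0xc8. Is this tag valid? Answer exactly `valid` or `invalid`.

invalid

Key hex bytes b3 73 9d is 3 bytes ≤ B = 4; zero-pad to 4 bytes: K' = b3 73 9d 00.
K' ⊕ ipad = 85 45 ab 36; K' ⊕ opad = ef 2f c1 5c.
Inner hash: sum = 133+69+171+54+146+106+231+167 = 1077; mod 256 = 53 → 35.
Outer hash (recomputed tag): sum = 239+47+193+92+53 = 624; mod 256 = 112 → 70.
Recomputed tag = 70; claimed = c8 → mismatch.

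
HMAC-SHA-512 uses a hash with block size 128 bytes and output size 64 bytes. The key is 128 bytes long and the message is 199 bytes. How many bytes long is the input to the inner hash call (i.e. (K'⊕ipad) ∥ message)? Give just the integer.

Key is 128 ≤ 128 bytes, zero-padded: |K'| = 128.
Inner input = (K'⊕ipad) ∥ m → 128 + 199 = 327 bytes.

327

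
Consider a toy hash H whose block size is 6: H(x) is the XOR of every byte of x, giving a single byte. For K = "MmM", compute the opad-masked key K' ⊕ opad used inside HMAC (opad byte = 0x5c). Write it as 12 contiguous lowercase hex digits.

1131115c5c5c

Key "MmM" = 4d 6d 4d is 3 bytes ≤ B = 6; zero-pad to 6 bytes: K' = 4d 6d 4d 00 00 00.
XOR each byte with 0x5c: 4d⊕5c=11, 6d⊕5c=31, 4d⊕5c=11, 00⊕5c=5c, 00⊕5c=5c, 00⊕5c=5c.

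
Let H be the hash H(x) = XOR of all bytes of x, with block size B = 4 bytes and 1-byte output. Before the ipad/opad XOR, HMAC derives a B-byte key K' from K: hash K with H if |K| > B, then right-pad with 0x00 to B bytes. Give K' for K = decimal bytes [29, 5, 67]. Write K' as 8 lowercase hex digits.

Key decimal bytes [29, 5, 67] = 1d 05 43 is 3 bytes ≤ B = 4; zero-pad to 4 bytes: K' = 1d 05 43 00.

1d054300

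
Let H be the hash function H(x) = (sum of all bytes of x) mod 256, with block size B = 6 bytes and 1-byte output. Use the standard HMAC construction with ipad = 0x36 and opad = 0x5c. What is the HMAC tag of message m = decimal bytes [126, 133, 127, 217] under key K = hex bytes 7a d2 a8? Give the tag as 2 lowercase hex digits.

Key hex bytes 7a d2 a8 is 3 bytes ≤ B = 6; zero-pad to 6 bytes: K' = 7a d2 a8 00 00 00.
K' ⊕ ipad = 4c e4 9e 36 36 36.  K' ⊕ opad = 26 8e f4 5c 5c 5c.
Inner input = (K'⊕ipad) ∥ m = 4c e4 9e 36 36 36 ∥ 7e 85 7f d9.
Inner hash: sum = 76+228+158+54+54+54+126+133+127+217 = 1227; mod 256 = 203 → cb.
Outer input = (K'⊕opad) ∥ inner = 26 8e f4 5c 5c 5c ∥ cb.
Outer hash (tag): sum = 38+142+244+92+92+92+203 = 903; mod 256 = 135 → 87.

87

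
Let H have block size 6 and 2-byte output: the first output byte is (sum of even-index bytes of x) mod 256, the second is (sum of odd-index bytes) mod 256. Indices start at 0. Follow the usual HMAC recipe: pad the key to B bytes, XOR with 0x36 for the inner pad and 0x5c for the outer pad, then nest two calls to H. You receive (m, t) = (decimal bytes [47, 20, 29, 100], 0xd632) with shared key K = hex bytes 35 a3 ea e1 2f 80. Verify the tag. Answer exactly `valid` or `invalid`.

Key hex bytes 35 a3 ea e1 2f 80 is exactly B = 6 bytes: K' = 35 a3 ea e1 2f 80.
K' ⊕ ipad = 03 95 dc d7 19 b6; K' ⊕ opad = 69 ff b6 bd 73 dc.
Inner hash: even-index sum = 324 mod 256 = 68; odd-index sum = 666 mod 256 = 154 → 44 9a.
Outer hash (recomputed tag): even-index sum = 470 mod 256 = 214; odd-index sum = 818 mod 256 = 50 → d6 32.
Recomputed tag = d632; claimed = d632 → match.

valid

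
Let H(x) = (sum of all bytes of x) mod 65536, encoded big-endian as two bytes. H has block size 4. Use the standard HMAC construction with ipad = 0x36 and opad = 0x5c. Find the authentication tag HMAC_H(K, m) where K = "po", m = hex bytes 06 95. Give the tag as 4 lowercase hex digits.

01be

Key "po" = 70 6f is 2 bytes ≤ B = 4; zero-pad to 4 bytes: K' = 70 6f 00 00.
K' ⊕ ipad = 46 59 36 36.  K' ⊕ opad = 2c 33 5c 5c.
Inner input = (K'⊕ipad) ∥ m = 46 59 36 36 ∥ 06 95.
Inner hash: sum = 70+89+54+54+6+149 = 422 → 01 a6.
Outer input = (K'⊕opad) ∥ inner = 2c 33 5c 5c ∥ 01 a6.
Outer hash (tag): sum = 44+51+92+92+1+166 = 446 → 01 be.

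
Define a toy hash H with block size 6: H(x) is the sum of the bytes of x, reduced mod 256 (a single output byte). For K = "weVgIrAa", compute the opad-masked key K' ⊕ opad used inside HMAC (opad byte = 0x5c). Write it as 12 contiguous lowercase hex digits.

Key "weVgIrAa" = 77 65 56 67 49 72 41 61 is 8 bytes > B = 6, so hash it first: H(key) = f6, then zero-pad to 6 bytes: K' = f6 00 00 00 00 00.
XOR each byte with 0x5c: f6⊕5c=aa, 00⊕5c=5c, 00⊕5c=5c, 00⊕5c=5c, 00⊕5c=5c, 00⊕5c=5c.

aa5c5c5c5c5c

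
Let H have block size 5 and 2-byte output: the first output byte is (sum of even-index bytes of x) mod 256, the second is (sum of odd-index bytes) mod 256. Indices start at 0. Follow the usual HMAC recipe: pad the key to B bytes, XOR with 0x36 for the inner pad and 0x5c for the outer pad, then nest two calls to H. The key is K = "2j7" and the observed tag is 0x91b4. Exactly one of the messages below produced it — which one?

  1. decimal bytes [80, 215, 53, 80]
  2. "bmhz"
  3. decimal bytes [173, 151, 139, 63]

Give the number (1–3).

Key "2j7" = 32 6a 37 is 3 bytes ≤ B = 5; zero-pad to 5 bytes: K' = 32 6a 37 00 00.
K' ⊕ ipad = 04 5c 01 36 36; K' ⊕ opad = 6e 36 6b 5c 5c.
m1: inner = H(04 5c 01 36 36 50 d7 35 50) = 62 17; tag = H(6e 36 6b 5c 5c 62 17) = 4cf4
m2: inner = H(04 5c 01 36 36 62 6d 68 7a) = 22 5c; tag = H(6e 36 6b 5c 5c 22 5c) = 91b4 ← matches
m3: inner = H(04 5c 01 36 36 ad 97 8b 3f) = 11 ca; tag = H(6e 36 6b 5c 5c 11 ca) = ffa3

2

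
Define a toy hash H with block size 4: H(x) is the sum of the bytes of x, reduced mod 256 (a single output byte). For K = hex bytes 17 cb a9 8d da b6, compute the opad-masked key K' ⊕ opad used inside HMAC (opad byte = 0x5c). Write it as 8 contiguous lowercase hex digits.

Key hex bytes 17 cb a9 8d da b6 is 6 bytes > B = 4, so hash it first: H(key) = a8, then zero-pad to 4 bytes: K' = a8 00 00 00.
XOR each byte with 0x5c: a8⊕5c=f4, 00⊕5c=5c, 00⊕5c=5c, 00⊕5c=5c.

f45c5c5c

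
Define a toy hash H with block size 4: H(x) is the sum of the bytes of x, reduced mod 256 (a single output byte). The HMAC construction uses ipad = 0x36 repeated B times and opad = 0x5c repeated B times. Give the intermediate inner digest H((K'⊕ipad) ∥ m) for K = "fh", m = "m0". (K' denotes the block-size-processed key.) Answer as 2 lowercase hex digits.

b7

Key "fh" = 66 68 is 2 bytes ≤ B = 4; zero-pad to 4 bytes: K' = 66 68 00 00.
K' ⊕ ipad = 50 5e 36 36.
Inner input = 50 5e 36 36 ∥ 6d 30.
Inner hash: sum = 80+94+54+54+109+48 = 439; mod 256 = 183 → b7.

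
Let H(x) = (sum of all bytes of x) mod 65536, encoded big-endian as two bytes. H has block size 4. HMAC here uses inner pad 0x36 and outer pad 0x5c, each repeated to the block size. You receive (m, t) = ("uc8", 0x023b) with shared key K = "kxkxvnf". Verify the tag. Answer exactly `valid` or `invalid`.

Key "kxkxvnf" = 6b 78 6b 78 76 6e 66 is 7 bytes > B = 4, so hash it first: H(key) = 03 10, then zero-pad to 4 bytes: K' = 03 10 00 00.
K' ⊕ ipad = 35 26 36 36; K' ⊕ opad = 5f 4c 5c 5c.
Inner hash: sum = 53+38+54+54+117+99+56 = 471 → 01 d7.
Outer hash (recomputed tag): sum = 95+76+92+92+1+215 = 571 → 02 3b.
Recomputed tag = 023b; claimed = 023b → match.

valid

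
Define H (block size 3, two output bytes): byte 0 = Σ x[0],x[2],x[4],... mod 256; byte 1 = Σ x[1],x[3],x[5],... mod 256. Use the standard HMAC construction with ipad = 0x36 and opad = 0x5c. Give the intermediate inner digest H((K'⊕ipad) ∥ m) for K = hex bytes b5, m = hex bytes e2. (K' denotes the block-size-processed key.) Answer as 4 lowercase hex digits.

Key hex bytes b5 is 1 byte ≤ B = 3; zero-pad to 3 bytes: K' = b5 00 00.
K' ⊕ ipad = 83 36 36.
Inner input = 83 36 36 ∥ e2.
Inner hash: even-index sum = 185 mod 256 = 185; odd-index sum = 280 mod 256 = 24 → b9 18.

b918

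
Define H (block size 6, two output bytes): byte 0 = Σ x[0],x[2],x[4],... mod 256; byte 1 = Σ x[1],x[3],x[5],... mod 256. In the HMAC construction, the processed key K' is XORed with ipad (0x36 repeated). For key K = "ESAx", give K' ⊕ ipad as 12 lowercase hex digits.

Key "ESAx" = 45 53 41 78 is 4 bytes ≤ B = 6; zero-pad to 6 bytes: K' = 45 53 41 78 00 00.
XOR each byte with 0x36: 45⊕36=73, 53⊕36=65, 41⊕36=77, 78⊕36=4e, 00⊕36=36, 00⊕36=36.

7365774e3636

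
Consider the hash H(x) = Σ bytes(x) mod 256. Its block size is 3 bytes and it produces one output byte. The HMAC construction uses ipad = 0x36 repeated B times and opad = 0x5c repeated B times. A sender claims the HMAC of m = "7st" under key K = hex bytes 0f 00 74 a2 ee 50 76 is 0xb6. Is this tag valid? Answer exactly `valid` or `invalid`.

Key hex bytes 0f 00 74 a2 ee 50 76 is 7 bytes > B = 3, so hash it first: H(key) = d9, then zero-pad to 3 bytes: K' = d9 00 00.
K' ⊕ ipad = ef 36 36; K' ⊕ opad = 85 5c 5c.
Inner hash: sum = 239+54+54+55+115+116 = 633; mod 256 = 121 → 79.
Outer hash (recomputed tag): sum = 133+92+92+121 = 438; mod 256 = 182 → b6.
Recomputed tag = b6; claimed = b6 → match.

valid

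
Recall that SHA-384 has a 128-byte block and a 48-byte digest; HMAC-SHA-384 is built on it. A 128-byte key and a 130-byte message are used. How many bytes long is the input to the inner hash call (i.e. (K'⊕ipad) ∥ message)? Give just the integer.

258

Key is 128 ≤ 128 bytes, zero-padded: |K'| = 128.
Inner input = (K'⊕ipad) ∥ m → 128 + 130 = 258 bytes.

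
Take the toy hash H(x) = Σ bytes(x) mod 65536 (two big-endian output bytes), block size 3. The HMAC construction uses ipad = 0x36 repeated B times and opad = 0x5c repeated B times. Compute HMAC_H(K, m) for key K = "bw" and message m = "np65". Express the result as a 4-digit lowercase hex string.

Key "bw" = 62 77 is 2 bytes ≤ B = 3; zero-pad to 3 bytes: K' = 62 77 00.
K' ⊕ ipad = 54 41 36.  K' ⊕ opad = 3e 2b 5c.
Inner input = (K'⊕ipad) ∥ m = 54 41 36 ∥ 6e 70 36 35.
Inner hash: sum = 84+65+54+110+112+54+53 = 532 → 02 14.
Outer input = (K'⊕opad) ∥ inner = 3e 2b 5c ∥ 02 14.
Outer hash (tag): sum = 62+43+92+2+20 = 219 → 00 db.

00db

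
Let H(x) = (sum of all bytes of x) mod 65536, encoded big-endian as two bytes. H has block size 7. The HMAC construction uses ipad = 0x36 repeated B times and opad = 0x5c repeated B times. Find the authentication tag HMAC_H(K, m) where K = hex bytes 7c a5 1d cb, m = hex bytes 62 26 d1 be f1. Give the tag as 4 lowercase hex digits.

03b9

Key hex bytes 7c a5 1d cb is 4 bytes ≤ B = 7; zero-pad to 7 bytes: K' = 7c a5 1d cb 00 00 00.
K' ⊕ ipad = 4a 93 2b fd 36 36 36.  K' ⊕ opad = 20 f9 41 97 5c 5c 5c.
Inner input = (K'⊕ipad) ∥ m = 4a 93 2b fd 36 36 36 ∥ 62 26 d1 be f1.
Inner hash: sum = 74+147+43+253+54+54+54+98+38+209+190+241 = 1455 → 05 af.
Outer input = (K'⊕opad) ∥ inner = 20 f9 41 97 5c 5c 5c ∥ 05 af.
Outer hash (tag): sum = 32+249+65+151+92+92+92+5+175 = 953 → 03 b9.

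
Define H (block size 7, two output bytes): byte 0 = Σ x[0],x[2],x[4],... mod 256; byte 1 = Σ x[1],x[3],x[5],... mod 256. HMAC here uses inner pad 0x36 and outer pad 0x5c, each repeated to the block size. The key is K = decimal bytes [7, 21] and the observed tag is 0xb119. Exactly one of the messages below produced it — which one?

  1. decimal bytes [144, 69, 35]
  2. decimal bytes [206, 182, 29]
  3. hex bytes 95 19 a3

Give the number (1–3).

1

Key decimal bytes [7, 21] = 07 15 is 2 bytes ≤ B = 7; zero-pad to 7 bytes: K' = 07 15 00 00 00 00 00.
K' ⊕ ipad = 31 23 36 36 36 36 36; K' ⊕ opad = 5b 49 5c 5c 5c 5c 5c.
m1: inner = H(31 23 36 36 36 36 36 90 45 23) = 18 42; tag = H(5b 49 5c 5c 5c 5c 5c 18 42) = b119 ← matches
m2: inner = H(31 23 36 36 36 36 36 ce b6 1d) = 89 7a; tag = H(5b 49 5c 5c 5c 5c 5c 89 7a) = e98a
m3: inner = H(31 23 36 36 36 36 36 95 19 a3) = ec c7; tag = H(5b 49 5c 5c 5c 5c 5c ec c7) = 36ed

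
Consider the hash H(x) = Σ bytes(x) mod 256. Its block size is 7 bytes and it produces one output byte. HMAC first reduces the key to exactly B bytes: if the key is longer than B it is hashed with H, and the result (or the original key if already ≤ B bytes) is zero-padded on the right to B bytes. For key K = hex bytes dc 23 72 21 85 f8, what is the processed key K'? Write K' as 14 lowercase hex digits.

dc23722185f800

Key hex bytes dc 23 72 21 85 f8 is 6 bytes ≤ B = 7; zero-pad to 7 bytes: K' = dc 23 72 21 85 f8 00.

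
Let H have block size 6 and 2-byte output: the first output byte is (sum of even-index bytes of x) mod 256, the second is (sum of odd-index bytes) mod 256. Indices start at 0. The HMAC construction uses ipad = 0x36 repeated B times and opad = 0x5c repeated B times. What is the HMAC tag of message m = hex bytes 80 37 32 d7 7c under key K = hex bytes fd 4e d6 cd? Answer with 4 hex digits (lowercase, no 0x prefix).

Key hex bytes fd 4e d6 cd is 4 bytes ≤ B = 6; zero-pad to 6 bytes: K' = fd 4e d6 cd 00 00.
K' ⊕ ipad = cb 78 e0 fb 36 36.  K' ⊕ opad = a1 12 8a 91 5c 5c.
Inner input = (K'⊕ipad) ∥ m = cb 78 e0 fb 36 36 ∥ 80 37 32 d7 7c.
Inner hash: even-index sum = 783 mod 256 = 15; odd-index sum = 695 mod 256 = 183 → 0f b7.
Outer input = (K'⊕opad) ∥ inner = a1 12 8a 91 5c 5c ∥ 0f b7.
Outer hash (tag): even-index sum = 406 mod 256 = 150; odd-index sum = 438 mod 256 = 182 → 96 b6.

96b6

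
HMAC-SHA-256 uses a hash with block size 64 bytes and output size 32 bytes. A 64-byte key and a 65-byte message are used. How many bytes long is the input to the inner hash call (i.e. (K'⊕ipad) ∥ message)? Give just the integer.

Key is 64 ≤ 64 bytes, zero-padded: |K'| = 64.
Inner input = (K'⊕ipad) ∥ m → 64 + 65 = 129 bytes.

129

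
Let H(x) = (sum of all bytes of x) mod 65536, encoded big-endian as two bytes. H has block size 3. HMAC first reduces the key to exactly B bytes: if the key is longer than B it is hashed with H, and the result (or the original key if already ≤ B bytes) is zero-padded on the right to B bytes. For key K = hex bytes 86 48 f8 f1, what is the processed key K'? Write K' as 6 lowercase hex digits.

|K| = 4 > B = 3, so first hash the key.
H(K): sum = 134+72+248+241 = 695 → 02 b7.
Zero-pad H(K) = 02 b7 to 3 bytes: K' = 02 b7 00.

02b700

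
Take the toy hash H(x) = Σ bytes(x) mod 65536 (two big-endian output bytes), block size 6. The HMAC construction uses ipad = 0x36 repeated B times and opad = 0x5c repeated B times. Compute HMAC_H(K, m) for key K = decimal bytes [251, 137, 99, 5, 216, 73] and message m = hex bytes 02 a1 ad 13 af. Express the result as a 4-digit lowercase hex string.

Key decimal bytes [251, 137, 99, 5, 216, 73] = fb 89 63 05 d8 49 is exactly B = 6 bytes: K' = fb 89 63 05 d8 49.
K' ⊕ ipad = cd bf 55 33 ee 7f.  K' ⊕ opad = a7 d5 3f 59 84 15.
Inner input = (K'⊕ipad) ∥ m = cd bf 55 33 ee 7f ∥ 02 a1 ad 13 af.
Inner hash: sum = 205+191+85+51+238+127+2+161+173+19+175 = 1427 → 05 93.
Outer input = (K'⊕opad) ∥ inner = a7 d5 3f 59 84 15 ∥ 05 93.
Outer hash (tag): sum = 167+213+63+89+132+21+5+147 = 837 → 03 45.

0345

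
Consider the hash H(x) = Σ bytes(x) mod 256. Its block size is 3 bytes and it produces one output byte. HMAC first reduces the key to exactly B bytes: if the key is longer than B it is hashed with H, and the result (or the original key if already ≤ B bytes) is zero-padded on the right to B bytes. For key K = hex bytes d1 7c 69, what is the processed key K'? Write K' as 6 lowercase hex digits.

Key hex bytes d1 7c 69 is exactly B = 3 bytes: K' = d1 7c 69.

d17c69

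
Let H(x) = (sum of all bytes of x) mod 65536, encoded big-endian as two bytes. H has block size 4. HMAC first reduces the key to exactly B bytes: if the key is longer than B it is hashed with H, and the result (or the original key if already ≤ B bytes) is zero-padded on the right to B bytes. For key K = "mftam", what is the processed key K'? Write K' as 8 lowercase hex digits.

02150000

|K| = 5 > B = 4, so first hash the key.
H(K): sum = 109+102+116+97+109 = 533 → 02 15.
Zero-pad H(K) = 02 15 to 4 bytes: K' = 02 15 00 00.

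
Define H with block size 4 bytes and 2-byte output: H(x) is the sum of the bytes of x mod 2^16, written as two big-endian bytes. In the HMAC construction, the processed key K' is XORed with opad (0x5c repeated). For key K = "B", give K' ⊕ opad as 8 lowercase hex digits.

1e5c5c5c

Key "B" = 42 is 1 byte ≤ B = 4; zero-pad to 4 bytes: K' = 42 00 00 00.
XOR each byte with 0x5c: 42⊕5c=1e, 00⊕5c=5c, 00⊕5c=5c, 00⊕5c=5c.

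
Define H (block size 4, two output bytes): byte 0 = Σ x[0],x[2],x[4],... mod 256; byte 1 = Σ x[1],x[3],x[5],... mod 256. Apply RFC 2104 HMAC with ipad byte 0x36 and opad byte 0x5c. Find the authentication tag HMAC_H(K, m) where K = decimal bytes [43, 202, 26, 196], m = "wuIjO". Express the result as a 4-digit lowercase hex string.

Key decimal bytes [43, 202, 26, 196] = 2b ca 1a c4 is exactly B = 4 bytes: K' = 2b ca 1a c4.
K' ⊕ ipad = 1d fc 2c f2.  K' ⊕ opad = 77 96 46 98.
Inner input = (K'⊕ipad) ∥ m = 1d fc 2c f2 ∥ 77 75 49 6a 4f.
Inner hash: even-index sum = 344 mod 256 = 88; odd-index sum = 717 mod 256 = 205 → 58 cd.
Outer input = (K'⊕opad) ∥ inner = 77 96 46 98 ∥ 58 cd.
Outer hash (tag): even-index sum = 277 mod 256 = 21; odd-index sum = 507 mod 256 = 251 → 15 fb.

15fb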